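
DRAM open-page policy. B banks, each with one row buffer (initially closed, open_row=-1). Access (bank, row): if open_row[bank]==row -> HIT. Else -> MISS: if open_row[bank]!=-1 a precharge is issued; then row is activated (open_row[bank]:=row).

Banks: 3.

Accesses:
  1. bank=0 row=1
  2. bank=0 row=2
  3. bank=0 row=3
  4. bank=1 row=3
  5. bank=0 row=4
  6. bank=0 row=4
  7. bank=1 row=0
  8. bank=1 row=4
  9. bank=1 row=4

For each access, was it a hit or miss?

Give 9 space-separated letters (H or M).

Acc 1: bank0 row1 -> MISS (open row1); precharges=0
Acc 2: bank0 row2 -> MISS (open row2); precharges=1
Acc 3: bank0 row3 -> MISS (open row3); precharges=2
Acc 4: bank1 row3 -> MISS (open row3); precharges=2
Acc 5: bank0 row4 -> MISS (open row4); precharges=3
Acc 6: bank0 row4 -> HIT
Acc 7: bank1 row0 -> MISS (open row0); precharges=4
Acc 8: bank1 row4 -> MISS (open row4); precharges=5
Acc 9: bank1 row4 -> HIT

Answer: M M M M M H M M H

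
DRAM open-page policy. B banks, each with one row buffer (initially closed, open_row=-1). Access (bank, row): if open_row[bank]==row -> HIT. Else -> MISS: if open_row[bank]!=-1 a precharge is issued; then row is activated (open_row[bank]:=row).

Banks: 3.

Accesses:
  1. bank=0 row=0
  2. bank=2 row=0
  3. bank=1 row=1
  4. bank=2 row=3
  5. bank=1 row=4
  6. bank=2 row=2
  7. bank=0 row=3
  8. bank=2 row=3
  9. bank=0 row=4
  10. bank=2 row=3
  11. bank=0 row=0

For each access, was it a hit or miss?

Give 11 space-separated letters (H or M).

Acc 1: bank0 row0 -> MISS (open row0); precharges=0
Acc 2: bank2 row0 -> MISS (open row0); precharges=0
Acc 3: bank1 row1 -> MISS (open row1); precharges=0
Acc 4: bank2 row3 -> MISS (open row3); precharges=1
Acc 5: bank1 row4 -> MISS (open row4); precharges=2
Acc 6: bank2 row2 -> MISS (open row2); precharges=3
Acc 7: bank0 row3 -> MISS (open row3); precharges=4
Acc 8: bank2 row3 -> MISS (open row3); precharges=5
Acc 9: bank0 row4 -> MISS (open row4); precharges=6
Acc 10: bank2 row3 -> HIT
Acc 11: bank0 row0 -> MISS (open row0); precharges=7

Answer: M M M M M M M M M H M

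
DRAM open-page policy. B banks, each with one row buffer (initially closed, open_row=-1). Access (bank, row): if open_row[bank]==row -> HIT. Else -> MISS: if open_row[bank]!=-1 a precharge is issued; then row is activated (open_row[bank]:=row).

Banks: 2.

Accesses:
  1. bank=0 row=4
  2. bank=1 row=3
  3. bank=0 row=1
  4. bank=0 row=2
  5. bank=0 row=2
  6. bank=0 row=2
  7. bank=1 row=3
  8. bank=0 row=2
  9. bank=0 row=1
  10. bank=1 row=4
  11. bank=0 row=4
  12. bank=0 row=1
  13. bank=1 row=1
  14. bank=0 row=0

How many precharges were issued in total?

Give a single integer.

Acc 1: bank0 row4 -> MISS (open row4); precharges=0
Acc 2: bank1 row3 -> MISS (open row3); precharges=0
Acc 3: bank0 row1 -> MISS (open row1); precharges=1
Acc 4: bank0 row2 -> MISS (open row2); precharges=2
Acc 5: bank0 row2 -> HIT
Acc 6: bank0 row2 -> HIT
Acc 7: bank1 row3 -> HIT
Acc 8: bank0 row2 -> HIT
Acc 9: bank0 row1 -> MISS (open row1); precharges=3
Acc 10: bank1 row4 -> MISS (open row4); precharges=4
Acc 11: bank0 row4 -> MISS (open row4); precharges=5
Acc 12: bank0 row1 -> MISS (open row1); precharges=6
Acc 13: bank1 row1 -> MISS (open row1); precharges=7
Acc 14: bank0 row0 -> MISS (open row0); precharges=8

Answer: 8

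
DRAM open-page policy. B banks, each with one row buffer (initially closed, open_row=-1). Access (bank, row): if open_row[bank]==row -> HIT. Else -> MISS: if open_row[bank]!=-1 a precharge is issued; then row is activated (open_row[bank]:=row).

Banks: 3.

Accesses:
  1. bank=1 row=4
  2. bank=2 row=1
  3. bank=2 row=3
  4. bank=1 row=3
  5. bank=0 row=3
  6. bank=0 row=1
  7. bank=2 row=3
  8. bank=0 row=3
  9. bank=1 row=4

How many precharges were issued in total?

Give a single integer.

Answer: 5

Derivation:
Acc 1: bank1 row4 -> MISS (open row4); precharges=0
Acc 2: bank2 row1 -> MISS (open row1); precharges=0
Acc 3: bank2 row3 -> MISS (open row3); precharges=1
Acc 4: bank1 row3 -> MISS (open row3); precharges=2
Acc 5: bank0 row3 -> MISS (open row3); precharges=2
Acc 6: bank0 row1 -> MISS (open row1); precharges=3
Acc 7: bank2 row3 -> HIT
Acc 8: bank0 row3 -> MISS (open row3); precharges=4
Acc 9: bank1 row4 -> MISS (open row4); precharges=5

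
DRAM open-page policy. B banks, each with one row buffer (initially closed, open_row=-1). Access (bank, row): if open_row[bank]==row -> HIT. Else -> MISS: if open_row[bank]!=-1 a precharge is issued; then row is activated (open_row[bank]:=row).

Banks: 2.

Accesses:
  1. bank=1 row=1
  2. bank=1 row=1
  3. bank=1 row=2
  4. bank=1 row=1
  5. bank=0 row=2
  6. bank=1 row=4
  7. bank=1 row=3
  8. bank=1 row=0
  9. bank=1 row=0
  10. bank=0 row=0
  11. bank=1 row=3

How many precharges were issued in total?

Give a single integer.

Acc 1: bank1 row1 -> MISS (open row1); precharges=0
Acc 2: bank1 row1 -> HIT
Acc 3: bank1 row2 -> MISS (open row2); precharges=1
Acc 4: bank1 row1 -> MISS (open row1); precharges=2
Acc 5: bank0 row2 -> MISS (open row2); precharges=2
Acc 6: bank1 row4 -> MISS (open row4); precharges=3
Acc 7: bank1 row3 -> MISS (open row3); precharges=4
Acc 8: bank1 row0 -> MISS (open row0); precharges=5
Acc 9: bank1 row0 -> HIT
Acc 10: bank0 row0 -> MISS (open row0); precharges=6
Acc 11: bank1 row3 -> MISS (open row3); precharges=7

Answer: 7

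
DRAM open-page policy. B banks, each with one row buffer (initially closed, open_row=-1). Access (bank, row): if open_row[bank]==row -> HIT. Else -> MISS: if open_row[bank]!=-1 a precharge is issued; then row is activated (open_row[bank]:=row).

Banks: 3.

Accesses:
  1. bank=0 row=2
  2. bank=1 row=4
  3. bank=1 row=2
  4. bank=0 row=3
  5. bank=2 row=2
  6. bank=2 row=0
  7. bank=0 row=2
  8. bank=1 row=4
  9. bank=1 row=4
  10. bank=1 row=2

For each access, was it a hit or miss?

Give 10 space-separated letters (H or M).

Answer: M M M M M M M M H M

Derivation:
Acc 1: bank0 row2 -> MISS (open row2); precharges=0
Acc 2: bank1 row4 -> MISS (open row4); precharges=0
Acc 3: bank1 row2 -> MISS (open row2); precharges=1
Acc 4: bank0 row3 -> MISS (open row3); precharges=2
Acc 5: bank2 row2 -> MISS (open row2); precharges=2
Acc 6: bank2 row0 -> MISS (open row0); precharges=3
Acc 7: bank0 row2 -> MISS (open row2); precharges=4
Acc 8: bank1 row4 -> MISS (open row4); precharges=5
Acc 9: bank1 row4 -> HIT
Acc 10: bank1 row2 -> MISS (open row2); precharges=6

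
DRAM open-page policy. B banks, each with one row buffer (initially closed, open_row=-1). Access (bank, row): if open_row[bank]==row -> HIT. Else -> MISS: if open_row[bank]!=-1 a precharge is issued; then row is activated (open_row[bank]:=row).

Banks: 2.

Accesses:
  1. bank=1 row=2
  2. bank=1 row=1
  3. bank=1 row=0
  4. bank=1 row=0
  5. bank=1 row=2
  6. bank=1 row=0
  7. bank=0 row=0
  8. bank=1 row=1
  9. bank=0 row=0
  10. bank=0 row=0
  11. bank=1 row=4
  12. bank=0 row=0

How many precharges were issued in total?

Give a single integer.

Answer: 6

Derivation:
Acc 1: bank1 row2 -> MISS (open row2); precharges=0
Acc 2: bank1 row1 -> MISS (open row1); precharges=1
Acc 3: bank1 row0 -> MISS (open row0); precharges=2
Acc 4: bank1 row0 -> HIT
Acc 5: bank1 row2 -> MISS (open row2); precharges=3
Acc 6: bank1 row0 -> MISS (open row0); precharges=4
Acc 7: bank0 row0 -> MISS (open row0); precharges=4
Acc 8: bank1 row1 -> MISS (open row1); precharges=5
Acc 9: bank0 row0 -> HIT
Acc 10: bank0 row0 -> HIT
Acc 11: bank1 row4 -> MISS (open row4); precharges=6
Acc 12: bank0 row0 -> HIT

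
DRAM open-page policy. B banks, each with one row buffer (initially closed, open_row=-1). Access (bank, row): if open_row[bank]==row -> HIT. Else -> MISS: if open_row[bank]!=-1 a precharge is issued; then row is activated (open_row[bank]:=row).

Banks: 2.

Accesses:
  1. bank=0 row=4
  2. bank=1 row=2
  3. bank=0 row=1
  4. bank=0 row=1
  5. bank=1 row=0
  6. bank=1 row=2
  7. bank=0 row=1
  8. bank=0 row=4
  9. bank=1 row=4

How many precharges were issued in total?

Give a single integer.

Answer: 5

Derivation:
Acc 1: bank0 row4 -> MISS (open row4); precharges=0
Acc 2: bank1 row2 -> MISS (open row2); precharges=0
Acc 3: bank0 row1 -> MISS (open row1); precharges=1
Acc 4: bank0 row1 -> HIT
Acc 5: bank1 row0 -> MISS (open row0); precharges=2
Acc 6: bank1 row2 -> MISS (open row2); precharges=3
Acc 7: bank0 row1 -> HIT
Acc 8: bank0 row4 -> MISS (open row4); precharges=4
Acc 9: bank1 row4 -> MISS (open row4); precharges=5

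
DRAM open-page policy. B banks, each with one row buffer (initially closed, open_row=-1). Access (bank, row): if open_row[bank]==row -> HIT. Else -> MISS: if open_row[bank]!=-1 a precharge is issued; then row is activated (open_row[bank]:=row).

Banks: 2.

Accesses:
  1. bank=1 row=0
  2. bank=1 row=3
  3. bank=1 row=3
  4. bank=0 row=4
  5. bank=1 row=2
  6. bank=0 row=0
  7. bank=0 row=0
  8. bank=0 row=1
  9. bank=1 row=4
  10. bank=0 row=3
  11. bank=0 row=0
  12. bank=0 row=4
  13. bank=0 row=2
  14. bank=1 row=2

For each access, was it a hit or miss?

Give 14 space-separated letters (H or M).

Acc 1: bank1 row0 -> MISS (open row0); precharges=0
Acc 2: bank1 row3 -> MISS (open row3); precharges=1
Acc 3: bank1 row3 -> HIT
Acc 4: bank0 row4 -> MISS (open row4); precharges=1
Acc 5: bank1 row2 -> MISS (open row2); precharges=2
Acc 6: bank0 row0 -> MISS (open row0); precharges=3
Acc 7: bank0 row0 -> HIT
Acc 8: bank0 row1 -> MISS (open row1); precharges=4
Acc 9: bank1 row4 -> MISS (open row4); precharges=5
Acc 10: bank0 row3 -> MISS (open row3); precharges=6
Acc 11: bank0 row0 -> MISS (open row0); precharges=7
Acc 12: bank0 row4 -> MISS (open row4); precharges=8
Acc 13: bank0 row2 -> MISS (open row2); precharges=9
Acc 14: bank1 row2 -> MISS (open row2); precharges=10

Answer: M M H M M M H M M M M M M M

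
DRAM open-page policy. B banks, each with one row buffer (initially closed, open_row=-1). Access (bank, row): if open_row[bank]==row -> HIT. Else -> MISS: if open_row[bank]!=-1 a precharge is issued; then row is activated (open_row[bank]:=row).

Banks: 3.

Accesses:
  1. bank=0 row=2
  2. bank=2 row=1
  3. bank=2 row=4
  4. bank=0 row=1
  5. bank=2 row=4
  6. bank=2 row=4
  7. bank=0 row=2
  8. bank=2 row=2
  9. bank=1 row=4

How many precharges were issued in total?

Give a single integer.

Acc 1: bank0 row2 -> MISS (open row2); precharges=0
Acc 2: bank2 row1 -> MISS (open row1); precharges=0
Acc 3: bank2 row4 -> MISS (open row4); precharges=1
Acc 4: bank0 row1 -> MISS (open row1); precharges=2
Acc 5: bank2 row4 -> HIT
Acc 6: bank2 row4 -> HIT
Acc 7: bank0 row2 -> MISS (open row2); precharges=3
Acc 8: bank2 row2 -> MISS (open row2); precharges=4
Acc 9: bank1 row4 -> MISS (open row4); precharges=4

Answer: 4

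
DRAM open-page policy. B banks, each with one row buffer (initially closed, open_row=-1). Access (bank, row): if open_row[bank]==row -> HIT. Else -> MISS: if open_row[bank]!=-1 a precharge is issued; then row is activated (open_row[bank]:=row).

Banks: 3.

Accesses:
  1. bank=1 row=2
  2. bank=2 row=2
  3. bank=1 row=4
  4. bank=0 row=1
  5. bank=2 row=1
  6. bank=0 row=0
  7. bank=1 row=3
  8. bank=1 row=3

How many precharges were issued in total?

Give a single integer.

Answer: 4

Derivation:
Acc 1: bank1 row2 -> MISS (open row2); precharges=0
Acc 2: bank2 row2 -> MISS (open row2); precharges=0
Acc 3: bank1 row4 -> MISS (open row4); precharges=1
Acc 4: bank0 row1 -> MISS (open row1); precharges=1
Acc 5: bank2 row1 -> MISS (open row1); precharges=2
Acc 6: bank0 row0 -> MISS (open row0); precharges=3
Acc 7: bank1 row3 -> MISS (open row3); precharges=4
Acc 8: bank1 row3 -> HIT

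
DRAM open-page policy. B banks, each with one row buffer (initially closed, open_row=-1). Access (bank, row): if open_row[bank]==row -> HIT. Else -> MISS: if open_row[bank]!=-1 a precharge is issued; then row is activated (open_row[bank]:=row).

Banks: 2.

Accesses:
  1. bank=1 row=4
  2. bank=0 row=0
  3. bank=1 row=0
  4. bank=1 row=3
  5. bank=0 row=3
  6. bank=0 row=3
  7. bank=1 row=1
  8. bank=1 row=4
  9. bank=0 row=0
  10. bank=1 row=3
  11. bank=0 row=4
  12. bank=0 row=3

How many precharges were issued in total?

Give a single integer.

Acc 1: bank1 row4 -> MISS (open row4); precharges=0
Acc 2: bank0 row0 -> MISS (open row0); precharges=0
Acc 3: bank1 row0 -> MISS (open row0); precharges=1
Acc 4: bank1 row3 -> MISS (open row3); precharges=2
Acc 5: bank0 row3 -> MISS (open row3); precharges=3
Acc 6: bank0 row3 -> HIT
Acc 7: bank1 row1 -> MISS (open row1); precharges=4
Acc 8: bank1 row4 -> MISS (open row4); precharges=5
Acc 9: bank0 row0 -> MISS (open row0); precharges=6
Acc 10: bank1 row3 -> MISS (open row3); precharges=7
Acc 11: bank0 row4 -> MISS (open row4); precharges=8
Acc 12: bank0 row3 -> MISS (open row3); precharges=9

Answer: 9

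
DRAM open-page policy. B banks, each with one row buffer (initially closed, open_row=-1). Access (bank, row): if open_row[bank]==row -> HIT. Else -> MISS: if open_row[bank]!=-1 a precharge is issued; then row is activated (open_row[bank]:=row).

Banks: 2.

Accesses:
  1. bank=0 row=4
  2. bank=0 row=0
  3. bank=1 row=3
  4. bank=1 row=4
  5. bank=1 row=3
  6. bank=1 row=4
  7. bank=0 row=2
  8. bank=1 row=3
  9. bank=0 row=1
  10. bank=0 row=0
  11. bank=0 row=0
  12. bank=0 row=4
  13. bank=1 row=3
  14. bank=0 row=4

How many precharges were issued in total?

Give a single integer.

Answer: 9

Derivation:
Acc 1: bank0 row4 -> MISS (open row4); precharges=0
Acc 2: bank0 row0 -> MISS (open row0); precharges=1
Acc 3: bank1 row3 -> MISS (open row3); precharges=1
Acc 4: bank1 row4 -> MISS (open row4); precharges=2
Acc 5: bank1 row3 -> MISS (open row3); precharges=3
Acc 6: bank1 row4 -> MISS (open row4); precharges=4
Acc 7: bank0 row2 -> MISS (open row2); precharges=5
Acc 8: bank1 row3 -> MISS (open row3); precharges=6
Acc 9: bank0 row1 -> MISS (open row1); precharges=7
Acc 10: bank0 row0 -> MISS (open row0); precharges=8
Acc 11: bank0 row0 -> HIT
Acc 12: bank0 row4 -> MISS (open row4); precharges=9
Acc 13: bank1 row3 -> HIT
Acc 14: bank0 row4 -> HIT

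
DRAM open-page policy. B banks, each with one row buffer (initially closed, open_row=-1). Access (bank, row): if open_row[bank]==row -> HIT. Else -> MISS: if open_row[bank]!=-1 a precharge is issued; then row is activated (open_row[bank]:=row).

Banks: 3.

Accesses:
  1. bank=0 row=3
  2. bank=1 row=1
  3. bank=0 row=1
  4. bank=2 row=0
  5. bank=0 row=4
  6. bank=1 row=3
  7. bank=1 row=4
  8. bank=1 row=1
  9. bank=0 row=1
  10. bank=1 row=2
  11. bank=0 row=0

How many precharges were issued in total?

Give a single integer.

Acc 1: bank0 row3 -> MISS (open row3); precharges=0
Acc 2: bank1 row1 -> MISS (open row1); precharges=0
Acc 3: bank0 row1 -> MISS (open row1); precharges=1
Acc 4: bank2 row0 -> MISS (open row0); precharges=1
Acc 5: bank0 row4 -> MISS (open row4); precharges=2
Acc 6: bank1 row3 -> MISS (open row3); precharges=3
Acc 7: bank1 row4 -> MISS (open row4); precharges=4
Acc 8: bank1 row1 -> MISS (open row1); precharges=5
Acc 9: bank0 row1 -> MISS (open row1); precharges=6
Acc 10: bank1 row2 -> MISS (open row2); precharges=7
Acc 11: bank0 row0 -> MISS (open row0); precharges=8

Answer: 8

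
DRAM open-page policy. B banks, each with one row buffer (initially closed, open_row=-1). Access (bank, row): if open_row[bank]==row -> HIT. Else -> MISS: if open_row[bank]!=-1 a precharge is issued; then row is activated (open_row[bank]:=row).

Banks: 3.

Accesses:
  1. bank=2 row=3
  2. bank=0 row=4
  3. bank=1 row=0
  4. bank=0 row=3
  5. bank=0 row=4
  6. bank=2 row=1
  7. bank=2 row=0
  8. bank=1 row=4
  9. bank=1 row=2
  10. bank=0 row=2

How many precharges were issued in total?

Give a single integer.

Answer: 7

Derivation:
Acc 1: bank2 row3 -> MISS (open row3); precharges=0
Acc 2: bank0 row4 -> MISS (open row4); precharges=0
Acc 3: bank1 row0 -> MISS (open row0); precharges=0
Acc 4: bank0 row3 -> MISS (open row3); precharges=1
Acc 5: bank0 row4 -> MISS (open row4); precharges=2
Acc 6: bank2 row1 -> MISS (open row1); precharges=3
Acc 7: bank2 row0 -> MISS (open row0); precharges=4
Acc 8: bank1 row4 -> MISS (open row4); precharges=5
Acc 9: bank1 row2 -> MISS (open row2); precharges=6
Acc 10: bank0 row2 -> MISS (open row2); precharges=7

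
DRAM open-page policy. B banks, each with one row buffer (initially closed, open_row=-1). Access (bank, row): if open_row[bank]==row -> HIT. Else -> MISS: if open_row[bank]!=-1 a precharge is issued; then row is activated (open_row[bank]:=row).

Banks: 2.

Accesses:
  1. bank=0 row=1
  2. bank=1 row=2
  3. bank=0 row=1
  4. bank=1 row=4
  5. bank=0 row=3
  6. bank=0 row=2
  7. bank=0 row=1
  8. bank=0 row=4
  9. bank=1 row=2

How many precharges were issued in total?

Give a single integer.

Acc 1: bank0 row1 -> MISS (open row1); precharges=0
Acc 2: bank1 row2 -> MISS (open row2); precharges=0
Acc 3: bank0 row1 -> HIT
Acc 4: bank1 row4 -> MISS (open row4); precharges=1
Acc 5: bank0 row3 -> MISS (open row3); precharges=2
Acc 6: bank0 row2 -> MISS (open row2); precharges=3
Acc 7: bank0 row1 -> MISS (open row1); precharges=4
Acc 8: bank0 row4 -> MISS (open row4); precharges=5
Acc 9: bank1 row2 -> MISS (open row2); precharges=6

Answer: 6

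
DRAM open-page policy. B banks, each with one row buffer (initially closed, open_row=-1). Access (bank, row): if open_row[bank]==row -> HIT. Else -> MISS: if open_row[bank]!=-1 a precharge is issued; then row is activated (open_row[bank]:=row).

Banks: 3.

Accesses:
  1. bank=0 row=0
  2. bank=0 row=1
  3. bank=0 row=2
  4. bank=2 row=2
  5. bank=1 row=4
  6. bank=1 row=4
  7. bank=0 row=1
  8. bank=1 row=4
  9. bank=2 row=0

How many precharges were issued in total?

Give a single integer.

Acc 1: bank0 row0 -> MISS (open row0); precharges=0
Acc 2: bank0 row1 -> MISS (open row1); precharges=1
Acc 3: bank0 row2 -> MISS (open row2); precharges=2
Acc 4: bank2 row2 -> MISS (open row2); precharges=2
Acc 5: bank1 row4 -> MISS (open row4); precharges=2
Acc 6: bank1 row4 -> HIT
Acc 7: bank0 row1 -> MISS (open row1); precharges=3
Acc 8: bank1 row4 -> HIT
Acc 9: bank2 row0 -> MISS (open row0); precharges=4

Answer: 4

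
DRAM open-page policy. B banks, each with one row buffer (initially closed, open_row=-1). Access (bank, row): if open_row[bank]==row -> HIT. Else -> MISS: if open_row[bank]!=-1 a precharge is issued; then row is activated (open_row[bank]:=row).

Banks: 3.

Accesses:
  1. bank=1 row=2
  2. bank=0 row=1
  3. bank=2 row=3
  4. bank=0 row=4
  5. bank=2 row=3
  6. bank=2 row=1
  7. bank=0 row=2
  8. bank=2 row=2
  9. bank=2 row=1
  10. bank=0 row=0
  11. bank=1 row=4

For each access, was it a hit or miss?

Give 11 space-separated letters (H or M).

Answer: M M M M H M M M M M M

Derivation:
Acc 1: bank1 row2 -> MISS (open row2); precharges=0
Acc 2: bank0 row1 -> MISS (open row1); precharges=0
Acc 3: bank2 row3 -> MISS (open row3); precharges=0
Acc 4: bank0 row4 -> MISS (open row4); precharges=1
Acc 5: bank2 row3 -> HIT
Acc 6: bank2 row1 -> MISS (open row1); precharges=2
Acc 7: bank0 row2 -> MISS (open row2); precharges=3
Acc 8: bank2 row2 -> MISS (open row2); precharges=4
Acc 9: bank2 row1 -> MISS (open row1); precharges=5
Acc 10: bank0 row0 -> MISS (open row0); precharges=6
Acc 11: bank1 row4 -> MISS (open row4); precharges=7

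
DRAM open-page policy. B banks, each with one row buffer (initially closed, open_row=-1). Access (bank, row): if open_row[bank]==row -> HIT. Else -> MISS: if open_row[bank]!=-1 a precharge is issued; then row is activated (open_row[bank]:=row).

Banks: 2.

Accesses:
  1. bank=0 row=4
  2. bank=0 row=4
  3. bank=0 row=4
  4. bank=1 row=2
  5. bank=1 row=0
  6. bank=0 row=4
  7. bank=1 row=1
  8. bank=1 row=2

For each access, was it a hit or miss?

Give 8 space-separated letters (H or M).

Acc 1: bank0 row4 -> MISS (open row4); precharges=0
Acc 2: bank0 row4 -> HIT
Acc 3: bank0 row4 -> HIT
Acc 4: bank1 row2 -> MISS (open row2); precharges=0
Acc 5: bank1 row0 -> MISS (open row0); precharges=1
Acc 6: bank0 row4 -> HIT
Acc 7: bank1 row1 -> MISS (open row1); precharges=2
Acc 8: bank1 row2 -> MISS (open row2); precharges=3

Answer: M H H M M H M M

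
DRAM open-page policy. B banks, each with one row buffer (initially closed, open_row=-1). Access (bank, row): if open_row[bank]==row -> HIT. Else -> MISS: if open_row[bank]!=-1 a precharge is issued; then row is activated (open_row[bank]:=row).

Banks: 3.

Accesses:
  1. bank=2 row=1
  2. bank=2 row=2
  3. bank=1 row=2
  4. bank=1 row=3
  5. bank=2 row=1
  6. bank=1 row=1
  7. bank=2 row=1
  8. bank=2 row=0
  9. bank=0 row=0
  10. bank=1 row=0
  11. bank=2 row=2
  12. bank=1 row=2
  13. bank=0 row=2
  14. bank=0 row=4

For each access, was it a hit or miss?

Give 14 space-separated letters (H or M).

Acc 1: bank2 row1 -> MISS (open row1); precharges=0
Acc 2: bank2 row2 -> MISS (open row2); precharges=1
Acc 3: bank1 row2 -> MISS (open row2); precharges=1
Acc 4: bank1 row3 -> MISS (open row3); precharges=2
Acc 5: bank2 row1 -> MISS (open row1); precharges=3
Acc 6: bank1 row1 -> MISS (open row1); precharges=4
Acc 7: bank2 row1 -> HIT
Acc 8: bank2 row0 -> MISS (open row0); precharges=5
Acc 9: bank0 row0 -> MISS (open row0); precharges=5
Acc 10: bank1 row0 -> MISS (open row0); precharges=6
Acc 11: bank2 row2 -> MISS (open row2); precharges=7
Acc 12: bank1 row2 -> MISS (open row2); precharges=8
Acc 13: bank0 row2 -> MISS (open row2); precharges=9
Acc 14: bank0 row4 -> MISS (open row4); precharges=10

Answer: M M M M M M H M M M M M M M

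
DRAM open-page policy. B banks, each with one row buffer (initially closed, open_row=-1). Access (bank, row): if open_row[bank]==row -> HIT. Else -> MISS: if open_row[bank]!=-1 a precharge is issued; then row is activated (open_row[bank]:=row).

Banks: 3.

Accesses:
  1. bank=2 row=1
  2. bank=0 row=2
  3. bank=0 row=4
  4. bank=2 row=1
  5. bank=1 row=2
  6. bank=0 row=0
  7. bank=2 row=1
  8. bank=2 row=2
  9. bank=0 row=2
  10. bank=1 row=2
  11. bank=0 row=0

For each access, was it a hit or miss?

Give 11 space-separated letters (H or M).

Answer: M M M H M M H M M H M

Derivation:
Acc 1: bank2 row1 -> MISS (open row1); precharges=0
Acc 2: bank0 row2 -> MISS (open row2); precharges=0
Acc 3: bank0 row4 -> MISS (open row4); precharges=1
Acc 4: bank2 row1 -> HIT
Acc 5: bank1 row2 -> MISS (open row2); precharges=1
Acc 6: bank0 row0 -> MISS (open row0); precharges=2
Acc 7: bank2 row1 -> HIT
Acc 8: bank2 row2 -> MISS (open row2); precharges=3
Acc 9: bank0 row2 -> MISS (open row2); precharges=4
Acc 10: bank1 row2 -> HIT
Acc 11: bank0 row0 -> MISS (open row0); precharges=5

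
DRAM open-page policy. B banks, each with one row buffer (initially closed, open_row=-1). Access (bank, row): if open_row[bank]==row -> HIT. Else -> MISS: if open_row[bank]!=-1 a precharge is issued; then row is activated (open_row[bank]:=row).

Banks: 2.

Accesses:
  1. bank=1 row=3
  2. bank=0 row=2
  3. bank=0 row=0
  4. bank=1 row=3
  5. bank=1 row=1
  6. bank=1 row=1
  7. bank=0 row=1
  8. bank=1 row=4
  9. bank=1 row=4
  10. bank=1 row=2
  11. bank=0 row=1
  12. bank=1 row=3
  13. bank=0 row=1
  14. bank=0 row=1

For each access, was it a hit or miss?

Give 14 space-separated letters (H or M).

Answer: M M M H M H M M H M H M H H

Derivation:
Acc 1: bank1 row3 -> MISS (open row3); precharges=0
Acc 2: bank0 row2 -> MISS (open row2); precharges=0
Acc 3: bank0 row0 -> MISS (open row0); precharges=1
Acc 4: bank1 row3 -> HIT
Acc 5: bank1 row1 -> MISS (open row1); precharges=2
Acc 6: bank1 row1 -> HIT
Acc 7: bank0 row1 -> MISS (open row1); precharges=3
Acc 8: bank1 row4 -> MISS (open row4); precharges=4
Acc 9: bank1 row4 -> HIT
Acc 10: bank1 row2 -> MISS (open row2); precharges=5
Acc 11: bank0 row1 -> HIT
Acc 12: bank1 row3 -> MISS (open row3); precharges=6
Acc 13: bank0 row1 -> HIT
Acc 14: bank0 row1 -> HIT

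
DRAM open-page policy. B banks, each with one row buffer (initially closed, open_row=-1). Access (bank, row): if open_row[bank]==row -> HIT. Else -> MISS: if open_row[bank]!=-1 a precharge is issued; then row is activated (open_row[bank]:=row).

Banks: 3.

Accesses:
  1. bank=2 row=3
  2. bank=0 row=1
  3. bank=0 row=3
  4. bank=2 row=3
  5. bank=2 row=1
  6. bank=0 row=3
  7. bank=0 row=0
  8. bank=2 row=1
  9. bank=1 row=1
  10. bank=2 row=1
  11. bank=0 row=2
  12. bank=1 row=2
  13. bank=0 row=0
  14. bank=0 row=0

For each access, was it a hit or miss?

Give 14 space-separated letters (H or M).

Acc 1: bank2 row3 -> MISS (open row3); precharges=0
Acc 2: bank0 row1 -> MISS (open row1); precharges=0
Acc 3: bank0 row3 -> MISS (open row3); precharges=1
Acc 4: bank2 row3 -> HIT
Acc 5: bank2 row1 -> MISS (open row1); precharges=2
Acc 6: bank0 row3 -> HIT
Acc 7: bank0 row0 -> MISS (open row0); precharges=3
Acc 8: bank2 row1 -> HIT
Acc 9: bank1 row1 -> MISS (open row1); precharges=3
Acc 10: bank2 row1 -> HIT
Acc 11: bank0 row2 -> MISS (open row2); precharges=4
Acc 12: bank1 row2 -> MISS (open row2); precharges=5
Acc 13: bank0 row0 -> MISS (open row0); precharges=6
Acc 14: bank0 row0 -> HIT

Answer: M M M H M H M H M H M M M H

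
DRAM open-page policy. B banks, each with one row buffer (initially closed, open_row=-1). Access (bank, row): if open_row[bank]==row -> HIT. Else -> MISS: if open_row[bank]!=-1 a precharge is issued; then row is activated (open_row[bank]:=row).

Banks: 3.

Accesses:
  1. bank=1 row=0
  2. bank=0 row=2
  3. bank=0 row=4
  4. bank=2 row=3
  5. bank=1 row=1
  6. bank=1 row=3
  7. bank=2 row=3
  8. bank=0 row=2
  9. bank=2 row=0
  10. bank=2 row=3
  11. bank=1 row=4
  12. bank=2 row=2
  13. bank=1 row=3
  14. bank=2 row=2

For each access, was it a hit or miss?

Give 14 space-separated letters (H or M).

Acc 1: bank1 row0 -> MISS (open row0); precharges=0
Acc 2: bank0 row2 -> MISS (open row2); precharges=0
Acc 3: bank0 row4 -> MISS (open row4); precharges=1
Acc 4: bank2 row3 -> MISS (open row3); precharges=1
Acc 5: bank1 row1 -> MISS (open row1); precharges=2
Acc 6: bank1 row3 -> MISS (open row3); precharges=3
Acc 7: bank2 row3 -> HIT
Acc 8: bank0 row2 -> MISS (open row2); precharges=4
Acc 9: bank2 row0 -> MISS (open row0); precharges=5
Acc 10: bank2 row3 -> MISS (open row3); precharges=6
Acc 11: bank1 row4 -> MISS (open row4); precharges=7
Acc 12: bank2 row2 -> MISS (open row2); precharges=8
Acc 13: bank1 row3 -> MISS (open row3); precharges=9
Acc 14: bank2 row2 -> HIT

Answer: M M M M M M H M M M M M M H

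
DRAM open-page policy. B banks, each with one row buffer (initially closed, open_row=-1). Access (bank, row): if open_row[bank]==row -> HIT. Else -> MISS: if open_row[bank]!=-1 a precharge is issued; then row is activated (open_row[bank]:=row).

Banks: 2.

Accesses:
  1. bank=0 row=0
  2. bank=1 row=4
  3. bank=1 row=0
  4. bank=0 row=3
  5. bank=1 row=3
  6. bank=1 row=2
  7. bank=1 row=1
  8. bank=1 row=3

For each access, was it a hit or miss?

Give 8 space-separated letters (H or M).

Acc 1: bank0 row0 -> MISS (open row0); precharges=0
Acc 2: bank1 row4 -> MISS (open row4); precharges=0
Acc 3: bank1 row0 -> MISS (open row0); precharges=1
Acc 4: bank0 row3 -> MISS (open row3); precharges=2
Acc 5: bank1 row3 -> MISS (open row3); precharges=3
Acc 6: bank1 row2 -> MISS (open row2); precharges=4
Acc 7: bank1 row1 -> MISS (open row1); precharges=5
Acc 8: bank1 row3 -> MISS (open row3); precharges=6

Answer: M M M M M M M M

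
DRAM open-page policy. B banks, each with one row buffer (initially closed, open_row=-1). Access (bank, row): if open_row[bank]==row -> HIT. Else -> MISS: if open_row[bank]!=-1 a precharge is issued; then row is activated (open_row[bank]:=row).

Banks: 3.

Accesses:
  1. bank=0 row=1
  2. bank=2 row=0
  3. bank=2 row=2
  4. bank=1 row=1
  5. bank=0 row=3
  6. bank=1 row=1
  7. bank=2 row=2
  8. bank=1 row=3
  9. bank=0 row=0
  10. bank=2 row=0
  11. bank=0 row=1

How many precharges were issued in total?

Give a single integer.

Acc 1: bank0 row1 -> MISS (open row1); precharges=0
Acc 2: bank2 row0 -> MISS (open row0); precharges=0
Acc 3: bank2 row2 -> MISS (open row2); precharges=1
Acc 4: bank1 row1 -> MISS (open row1); precharges=1
Acc 5: bank0 row3 -> MISS (open row3); precharges=2
Acc 6: bank1 row1 -> HIT
Acc 7: bank2 row2 -> HIT
Acc 8: bank1 row3 -> MISS (open row3); precharges=3
Acc 9: bank0 row0 -> MISS (open row0); precharges=4
Acc 10: bank2 row0 -> MISS (open row0); precharges=5
Acc 11: bank0 row1 -> MISS (open row1); precharges=6

Answer: 6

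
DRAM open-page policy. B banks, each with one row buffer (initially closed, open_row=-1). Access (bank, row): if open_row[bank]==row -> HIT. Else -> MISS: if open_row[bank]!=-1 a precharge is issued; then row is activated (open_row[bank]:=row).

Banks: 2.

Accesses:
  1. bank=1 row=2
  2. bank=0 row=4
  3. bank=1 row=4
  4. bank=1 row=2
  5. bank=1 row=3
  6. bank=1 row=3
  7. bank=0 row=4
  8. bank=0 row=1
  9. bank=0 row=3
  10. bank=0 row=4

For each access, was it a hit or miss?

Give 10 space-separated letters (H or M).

Answer: M M M M M H H M M M

Derivation:
Acc 1: bank1 row2 -> MISS (open row2); precharges=0
Acc 2: bank0 row4 -> MISS (open row4); precharges=0
Acc 3: bank1 row4 -> MISS (open row4); precharges=1
Acc 4: bank1 row2 -> MISS (open row2); precharges=2
Acc 5: bank1 row3 -> MISS (open row3); precharges=3
Acc 6: bank1 row3 -> HIT
Acc 7: bank0 row4 -> HIT
Acc 8: bank0 row1 -> MISS (open row1); precharges=4
Acc 9: bank0 row3 -> MISS (open row3); precharges=5
Acc 10: bank0 row4 -> MISS (open row4); precharges=6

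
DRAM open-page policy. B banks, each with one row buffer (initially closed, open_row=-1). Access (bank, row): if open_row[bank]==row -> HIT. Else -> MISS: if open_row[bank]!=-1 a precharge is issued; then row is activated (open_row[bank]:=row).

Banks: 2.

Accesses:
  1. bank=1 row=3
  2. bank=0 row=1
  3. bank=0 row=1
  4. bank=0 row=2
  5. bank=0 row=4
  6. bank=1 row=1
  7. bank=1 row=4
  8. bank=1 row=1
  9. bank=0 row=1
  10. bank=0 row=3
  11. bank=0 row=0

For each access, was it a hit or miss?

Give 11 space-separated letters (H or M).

Answer: M M H M M M M M M M M

Derivation:
Acc 1: bank1 row3 -> MISS (open row3); precharges=0
Acc 2: bank0 row1 -> MISS (open row1); precharges=0
Acc 3: bank0 row1 -> HIT
Acc 4: bank0 row2 -> MISS (open row2); precharges=1
Acc 5: bank0 row4 -> MISS (open row4); precharges=2
Acc 6: bank1 row1 -> MISS (open row1); precharges=3
Acc 7: bank1 row4 -> MISS (open row4); precharges=4
Acc 8: bank1 row1 -> MISS (open row1); precharges=5
Acc 9: bank0 row1 -> MISS (open row1); precharges=6
Acc 10: bank0 row3 -> MISS (open row3); precharges=7
Acc 11: bank0 row0 -> MISS (open row0); precharges=8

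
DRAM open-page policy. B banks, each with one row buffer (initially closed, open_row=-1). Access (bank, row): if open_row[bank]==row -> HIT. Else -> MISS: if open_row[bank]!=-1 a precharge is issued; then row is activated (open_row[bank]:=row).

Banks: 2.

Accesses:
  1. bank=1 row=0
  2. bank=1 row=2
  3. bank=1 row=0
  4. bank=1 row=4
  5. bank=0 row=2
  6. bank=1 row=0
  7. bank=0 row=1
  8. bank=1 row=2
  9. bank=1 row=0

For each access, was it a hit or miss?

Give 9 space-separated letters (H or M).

Acc 1: bank1 row0 -> MISS (open row0); precharges=0
Acc 2: bank1 row2 -> MISS (open row2); precharges=1
Acc 3: bank1 row0 -> MISS (open row0); precharges=2
Acc 4: bank1 row4 -> MISS (open row4); precharges=3
Acc 5: bank0 row2 -> MISS (open row2); precharges=3
Acc 6: bank1 row0 -> MISS (open row0); precharges=4
Acc 7: bank0 row1 -> MISS (open row1); precharges=5
Acc 8: bank1 row2 -> MISS (open row2); precharges=6
Acc 9: bank1 row0 -> MISS (open row0); precharges=7

Answer: M M M M M M M M M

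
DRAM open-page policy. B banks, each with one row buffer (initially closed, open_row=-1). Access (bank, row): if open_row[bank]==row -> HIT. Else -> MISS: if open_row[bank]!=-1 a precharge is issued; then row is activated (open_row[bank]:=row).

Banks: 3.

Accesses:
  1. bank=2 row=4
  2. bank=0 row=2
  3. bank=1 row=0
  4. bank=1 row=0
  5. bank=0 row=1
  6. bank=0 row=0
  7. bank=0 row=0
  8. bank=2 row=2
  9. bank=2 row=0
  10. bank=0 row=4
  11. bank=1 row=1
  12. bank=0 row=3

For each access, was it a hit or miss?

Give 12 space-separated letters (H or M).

Acc 1: bank2 row4 -> MISS (open row4); precharges=0
Acc 2: bank0 row2 -> MISS (open row2); precharges=0
Acc 3: bank1 row0 -> MISS (open row0); precharges=0
Acc 4: bank1 row0 -> HIT
Acc 5: bank0 row1 -> MISS (open row1); precharges=1
Acc 6: bank0 row0 -> MISS (open row0); precharges=2
Acc 7: bank0 row0 -> HIT
Acc 8: bank2 row2 -> MISS (open row2); precharges=3
Acc 9: bank2 row0 -> MISS (open row0); precharges=4
Acc 10: bank0 row4 -> MISS (open row4); precharges=5
Acc 11: bank1 row1 -> MISS (open row1); precharges=6
Acc 12: bank0 row3 -> MISS (open row3); precharges=7

Answer: M M M H M M H M M M M M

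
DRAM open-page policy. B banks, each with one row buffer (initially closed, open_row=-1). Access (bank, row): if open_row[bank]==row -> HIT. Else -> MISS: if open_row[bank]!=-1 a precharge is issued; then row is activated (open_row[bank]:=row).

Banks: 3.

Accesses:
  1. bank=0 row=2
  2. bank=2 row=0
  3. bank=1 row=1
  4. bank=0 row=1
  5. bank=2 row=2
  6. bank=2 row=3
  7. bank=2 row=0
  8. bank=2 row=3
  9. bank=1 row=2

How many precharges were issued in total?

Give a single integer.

Answer: 6

Derivation:
Acc 1: bank0 row2 -> MISS (open row2); precharges=0
Acc 2: bank2 row0 -> MISS (open row0); precharges=0
Acc 3: bank1 row1 -> MISS (open row1); precharges=0
Acc 4: bank0 row1 -> MISS (open row1); precharges=1
Acc 5: bank2 row2 -> MISS (open row2); precharges=2
Acc 6: bank2 row3 -> MISS (open row3); precharges=3
Acc 7: bank2 row0 -> MISS (open row0); precharges=4
Acc 8: bank2 row3 -> MISS (open row3); precharges=5
Acc 9: bank1 row2 -> MISS (open row2); precharges=6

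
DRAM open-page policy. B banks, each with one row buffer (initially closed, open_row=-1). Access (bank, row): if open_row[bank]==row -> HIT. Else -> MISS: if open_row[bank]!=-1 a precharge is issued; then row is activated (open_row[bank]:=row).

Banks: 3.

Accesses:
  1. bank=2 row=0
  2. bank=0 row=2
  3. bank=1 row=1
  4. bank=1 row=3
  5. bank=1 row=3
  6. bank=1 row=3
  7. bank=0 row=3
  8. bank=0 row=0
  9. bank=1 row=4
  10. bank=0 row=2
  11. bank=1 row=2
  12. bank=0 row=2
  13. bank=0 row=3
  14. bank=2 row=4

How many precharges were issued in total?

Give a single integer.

Answer: 8

Derivation:
Acc 1: bank2 row0 -> MISS (open row0); precharges=0
Acc 2: bank0 row2 -> MISS (open row2); precharges=0
Acc 3: bank1 row1 -> MISS (open row1); precharges=0
Acc 4: bank1 row3 -> MISS (open row3); precharges=1
Acc 5: bank1 row3 -> HIT
Acc 6: bank1 row3 -> HIT
Acc 7: bank0 row3 -> MISS (open row3); precharges=2
Acc 8: bank0 row0 -> MISS (open row0); precharges=3
Acc 9: bank1 row4 -> MISS (open row4); precharges=4
Acc 10: bank0 row2 -> MISS (open row2); precharges=5
Acc 11: bank1 row2 -> MISS (open row2); precharges=6
Acc 12: bank0 row2 -> HIT
Acc 13: bank0 row3 -> MISS (open row3); precharges=7
Acc 14: bank2 row4 -> MISS (open row4); precharges=8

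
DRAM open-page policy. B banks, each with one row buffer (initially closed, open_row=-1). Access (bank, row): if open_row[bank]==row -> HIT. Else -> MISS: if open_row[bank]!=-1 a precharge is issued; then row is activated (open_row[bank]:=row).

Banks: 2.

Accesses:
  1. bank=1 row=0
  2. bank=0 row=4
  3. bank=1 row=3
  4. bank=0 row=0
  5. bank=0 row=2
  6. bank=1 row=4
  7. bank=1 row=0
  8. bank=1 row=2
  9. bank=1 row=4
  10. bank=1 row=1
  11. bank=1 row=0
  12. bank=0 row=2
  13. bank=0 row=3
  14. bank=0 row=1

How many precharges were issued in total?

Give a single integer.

Acc 1: bank1 row0 -> MISS (open row0); precharges=0
Acc 2: bank0 row4 -> MISS (open row4); precharges=0
Acc 3: bank1 row3 -> MISS (open row3); precharges=1
Acc 4: bank0 row0 -> MISS (open row0); precharges=2
Acc 5: bank0 row2 -> MISS (open row2); precharges=3
Acc 6: bank1 row4 -> MISS (open row4); precharges=4
Acc 7: bank1 row0 -> MISS (open row0); precharges=5
Acc 8: bank1 row2 -> MISS (open row2); precharges=6
Acc 9: bank1 row4 -> MISS (open row4); precharges=7
Acc 10: bank1 row1 -> MISS (open row1); precharges=8
Acc 11: bank1 row0 -> MISS (open row0); precharges=9
Acc 12: bank0 row2 -> HIT
Acc 13: bank0 row3 -> MISS (open row3); precharges=10
Acc 14: bank0 row1 -> MISS (open row1); precharges=11

Answer: 11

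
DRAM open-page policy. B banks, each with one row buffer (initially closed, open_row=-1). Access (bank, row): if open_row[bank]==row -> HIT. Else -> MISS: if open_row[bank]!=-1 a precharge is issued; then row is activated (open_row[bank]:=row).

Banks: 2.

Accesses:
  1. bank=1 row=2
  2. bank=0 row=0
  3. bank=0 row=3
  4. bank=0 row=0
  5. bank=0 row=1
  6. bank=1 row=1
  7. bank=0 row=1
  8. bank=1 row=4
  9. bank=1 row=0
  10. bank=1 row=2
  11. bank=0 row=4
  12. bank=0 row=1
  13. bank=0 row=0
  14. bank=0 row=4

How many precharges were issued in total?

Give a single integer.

Acc 1: bank1 row2 -> MISS (open row2); precharges=0
Acc 2: bank0 row0 -> MISS (open row0); precharges=0
Acc 3: bank0 row3 -> MISS (open row3); precharges=1
Acc 4: bank0 row0 -> MISS (open row0); precharges=2
Acc 5: bank0 row1 -> MISS (open row1); precharges=3
Acc 6: bank1 row1 -> MISS (open row1); precharges=4
Acc 7: bank0 row1 -> HIT
Acc 8: bank1 row4 -> MISS (open row4); precharges=5
Acc 9: bank1 row0 -> MISS (open row0); precharges=6
Acc 10: bank1 row2 -> MISS (open row2); precharges=7
Acc 11: bank0 row4 -> MISS (open row4); precharges=8
Acc 12: bank0 row1 -> MISS (open row1); precharges=9
Acc 13: bank0 row0 -> MISS (open row0); precharges=10
Acc 14: bank0 row4 -> MISS (open row4); precharges=11

Answer: 11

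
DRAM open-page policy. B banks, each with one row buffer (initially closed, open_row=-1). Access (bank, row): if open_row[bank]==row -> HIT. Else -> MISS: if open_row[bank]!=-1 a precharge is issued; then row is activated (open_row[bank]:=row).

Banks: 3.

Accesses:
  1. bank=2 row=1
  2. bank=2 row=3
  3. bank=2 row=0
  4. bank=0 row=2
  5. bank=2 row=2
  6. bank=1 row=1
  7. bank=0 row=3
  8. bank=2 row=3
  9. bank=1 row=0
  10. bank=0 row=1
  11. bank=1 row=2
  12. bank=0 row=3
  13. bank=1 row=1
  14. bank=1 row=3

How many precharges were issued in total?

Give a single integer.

Answer: 11

Derivation:
Acc 1: bank2 row1 -> MISS (open row1); precharges=0
Acc 2: bank2 row3 -> MISS (open row3); precharges=1
Acc 3: bank2 row0 -> MISS (open row0); precharges=2
Acc 4: bank0 row2 -> MISS (open row2); precharges=2
Acc 5: bank2 row2 -> MISS (open row2); precharges=3
Acc 6: bank1 row1 -> MISS (open row1); precharges=3
Acc 7: bank0 row3 -> MISS (open row3); precharges=4
Acc 8: bank2 row3 -> MISS (open row3); precharges=5
Acc 9: bank1 row0 -> MISS (open row0); precharges=6
Acc 10: bank0 row1 -> MISS (open row1); precharges=7
Acc 11: bank1 row2 -> MISS (open row2); precharges=8
Acc 12: bank0 row3 -> MISS (open row3); precharges=9
Acc 13: bank1 row1 -> MISS (open row1); precharges=10
Acc 14: bank1 row3 -> MISS (open row3); precharges=11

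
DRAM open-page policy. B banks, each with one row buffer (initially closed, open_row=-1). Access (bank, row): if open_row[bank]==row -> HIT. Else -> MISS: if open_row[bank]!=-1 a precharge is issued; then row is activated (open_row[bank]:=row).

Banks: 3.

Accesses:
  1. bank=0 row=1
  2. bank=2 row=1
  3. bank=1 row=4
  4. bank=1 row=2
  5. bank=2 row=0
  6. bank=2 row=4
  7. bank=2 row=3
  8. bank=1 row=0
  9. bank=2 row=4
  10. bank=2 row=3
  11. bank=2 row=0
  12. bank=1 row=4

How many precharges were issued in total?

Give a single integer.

Answer: 9

Derivation:
Acc 1: bank0 row1 -> MISS (open row1); precharges=0
Acc 2: bank2 row1 -> MISS (open row1); precharges=0
Acc 3: bank1 row4 -> MISS (open row4); precharges=0
Acc 4: bank1 row2 -> MISS (open row2); precharges=1
Acc 5: bank2 row0 -> MISS (open row0); precharges=2
Acc 6: bank2 row4 -> MISS (open row4); precharges=3
Acc 7: bank2 row3 -> MISS (open row3); precharges=4
Acc 8: bank1 row0 -> MISS (open row0); precharges=5
Acc 9: bank2 row4 -> MISS (open row4); precharges=6
Acc 10: bank2 row3 -> MISS (open row3); precharges=7
Acc 11: bank2 row0 -> MISS (open row0); precharges=8
Acc 12: bank1 row4 -> MISS (open row4); precharges=9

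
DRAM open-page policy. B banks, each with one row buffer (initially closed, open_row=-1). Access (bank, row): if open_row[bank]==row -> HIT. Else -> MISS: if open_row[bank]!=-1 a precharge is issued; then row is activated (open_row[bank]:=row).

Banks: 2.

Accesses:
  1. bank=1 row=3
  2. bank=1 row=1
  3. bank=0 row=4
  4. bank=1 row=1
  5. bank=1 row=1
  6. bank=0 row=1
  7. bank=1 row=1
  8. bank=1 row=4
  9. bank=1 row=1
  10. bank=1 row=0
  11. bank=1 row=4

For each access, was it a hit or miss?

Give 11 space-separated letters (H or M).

Answer: M M M H H M H M M M M

Derivation:
Acc 1: bank1 row3 -> MISS (open row3); precharges=0
Acc 2: bank1 row1 -> MISS (open row1); precharges=1
Acc 3: bank0 row4 -> MISS (open row4); precharges=1
Acc 4: bank1 row1 -> HIT
Acc 5: bank1 row1 -> HIT
Acc 6: bank0 row1 -> MISS (open row1); precharges=2
Acc 7: bank1 row1 -> HIT
Acc 8: bank1 row4 -> MISS (open row4); precharges=3
Acc 9: bank1 row1 -> MISS (open row1); precharges=4
Acc 10: bank1 row0 -> MISS (open row0); precharges=5
Acc 11: bank1 row4 -> MISS (open row4); precharges=6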